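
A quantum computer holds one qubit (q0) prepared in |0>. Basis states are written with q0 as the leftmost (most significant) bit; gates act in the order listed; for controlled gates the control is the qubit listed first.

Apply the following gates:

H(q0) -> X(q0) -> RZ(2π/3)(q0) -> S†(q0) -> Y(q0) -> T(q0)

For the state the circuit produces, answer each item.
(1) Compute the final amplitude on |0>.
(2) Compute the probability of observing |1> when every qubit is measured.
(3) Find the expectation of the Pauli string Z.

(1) |0> carries amplitude -sqrt(2)*exp(I*pi/3)/2 in the final state.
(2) The probability of measuring |1> is 1/2.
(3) The observable Z averages to 0.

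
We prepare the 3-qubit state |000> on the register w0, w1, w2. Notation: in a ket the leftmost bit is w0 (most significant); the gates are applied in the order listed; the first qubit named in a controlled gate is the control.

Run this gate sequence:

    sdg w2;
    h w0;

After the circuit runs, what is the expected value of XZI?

In the final state, XZI has expectation 1.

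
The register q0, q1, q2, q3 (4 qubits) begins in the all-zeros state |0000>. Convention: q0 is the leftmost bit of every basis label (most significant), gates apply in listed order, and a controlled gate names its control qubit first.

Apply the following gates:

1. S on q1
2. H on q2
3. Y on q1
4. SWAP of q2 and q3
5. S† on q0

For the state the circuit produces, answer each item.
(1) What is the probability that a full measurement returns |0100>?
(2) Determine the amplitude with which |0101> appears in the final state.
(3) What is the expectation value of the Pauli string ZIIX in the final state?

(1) A full measurement returns |0100> with probability 1/2.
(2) The amplitude on |0101> is sqrt(2)*I/2.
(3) The expectation value of ZIIX is 1.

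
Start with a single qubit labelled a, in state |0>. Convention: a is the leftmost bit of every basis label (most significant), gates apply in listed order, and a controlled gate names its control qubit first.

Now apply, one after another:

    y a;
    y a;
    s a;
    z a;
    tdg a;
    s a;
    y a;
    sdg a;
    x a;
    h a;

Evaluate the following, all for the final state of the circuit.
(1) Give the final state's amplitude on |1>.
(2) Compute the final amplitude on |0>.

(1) The final state's coefficient on |1> equals sqrt(2)/2.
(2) |0> carries amplitude sqrt(2)/2 in the final state.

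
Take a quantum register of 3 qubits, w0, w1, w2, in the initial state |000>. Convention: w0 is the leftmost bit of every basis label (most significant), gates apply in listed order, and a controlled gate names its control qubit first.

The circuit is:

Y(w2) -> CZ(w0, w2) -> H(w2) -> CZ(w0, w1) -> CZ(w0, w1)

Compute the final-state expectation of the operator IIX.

In the final state, IIX has expectation -1.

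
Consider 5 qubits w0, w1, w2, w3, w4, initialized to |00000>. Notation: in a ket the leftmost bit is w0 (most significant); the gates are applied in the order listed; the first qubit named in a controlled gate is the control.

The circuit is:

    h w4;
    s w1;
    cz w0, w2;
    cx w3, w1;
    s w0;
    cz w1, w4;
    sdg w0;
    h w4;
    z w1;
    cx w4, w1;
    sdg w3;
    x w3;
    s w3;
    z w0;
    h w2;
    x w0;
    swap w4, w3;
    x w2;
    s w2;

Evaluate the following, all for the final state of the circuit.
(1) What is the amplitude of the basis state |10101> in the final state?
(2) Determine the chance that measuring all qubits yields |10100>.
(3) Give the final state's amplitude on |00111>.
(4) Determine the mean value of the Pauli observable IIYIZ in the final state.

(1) |10101> carries amplitude -sqrt(2)/2 in the final state.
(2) A full measurement returns |10100> with probability 0.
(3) The final state's coefficient on |00111> equals 0.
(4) The observable IIYIZ averages to -1.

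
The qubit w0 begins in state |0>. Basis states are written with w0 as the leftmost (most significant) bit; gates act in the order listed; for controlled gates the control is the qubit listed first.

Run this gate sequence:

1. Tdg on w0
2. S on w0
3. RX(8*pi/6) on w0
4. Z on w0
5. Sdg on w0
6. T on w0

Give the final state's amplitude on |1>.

The final state's coefficient on |1> equals sqrt(3)*exp(I*pi/4)/2.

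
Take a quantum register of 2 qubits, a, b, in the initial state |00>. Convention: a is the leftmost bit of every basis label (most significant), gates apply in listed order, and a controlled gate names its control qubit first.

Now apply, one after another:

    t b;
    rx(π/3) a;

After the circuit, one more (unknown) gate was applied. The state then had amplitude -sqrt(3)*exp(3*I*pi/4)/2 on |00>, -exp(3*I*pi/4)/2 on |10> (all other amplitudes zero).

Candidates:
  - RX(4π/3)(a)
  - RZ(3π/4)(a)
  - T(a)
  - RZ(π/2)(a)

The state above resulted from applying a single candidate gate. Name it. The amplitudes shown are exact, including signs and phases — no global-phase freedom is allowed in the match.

It was RZ(π/2)(a) that produced the state shown.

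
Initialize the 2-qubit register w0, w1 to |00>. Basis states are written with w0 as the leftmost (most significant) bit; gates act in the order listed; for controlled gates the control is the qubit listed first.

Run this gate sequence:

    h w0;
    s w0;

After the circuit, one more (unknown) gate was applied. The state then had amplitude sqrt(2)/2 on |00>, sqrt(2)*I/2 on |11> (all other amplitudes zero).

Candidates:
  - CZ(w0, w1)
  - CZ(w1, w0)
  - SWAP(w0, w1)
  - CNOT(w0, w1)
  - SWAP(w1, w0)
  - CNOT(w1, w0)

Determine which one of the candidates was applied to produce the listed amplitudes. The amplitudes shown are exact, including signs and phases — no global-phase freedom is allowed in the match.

It was CNOT(w0, w1) that produced the state shown.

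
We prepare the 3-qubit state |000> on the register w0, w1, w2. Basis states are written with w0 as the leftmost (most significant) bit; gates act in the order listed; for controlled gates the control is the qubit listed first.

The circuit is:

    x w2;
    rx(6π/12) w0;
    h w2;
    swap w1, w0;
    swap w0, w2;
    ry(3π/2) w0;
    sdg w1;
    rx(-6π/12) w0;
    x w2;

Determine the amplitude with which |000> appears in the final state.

The final state's coefficient on |000> equals 0.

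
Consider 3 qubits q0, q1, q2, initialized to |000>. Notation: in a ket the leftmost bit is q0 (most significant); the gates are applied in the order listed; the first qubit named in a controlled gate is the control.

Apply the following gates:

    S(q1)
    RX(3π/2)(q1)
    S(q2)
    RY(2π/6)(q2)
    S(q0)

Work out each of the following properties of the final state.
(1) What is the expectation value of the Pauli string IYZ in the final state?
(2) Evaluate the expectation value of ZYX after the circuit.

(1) The observable IYZ averages to 1/2.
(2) In the final state, ZYX has expectation sqrt(3)/2.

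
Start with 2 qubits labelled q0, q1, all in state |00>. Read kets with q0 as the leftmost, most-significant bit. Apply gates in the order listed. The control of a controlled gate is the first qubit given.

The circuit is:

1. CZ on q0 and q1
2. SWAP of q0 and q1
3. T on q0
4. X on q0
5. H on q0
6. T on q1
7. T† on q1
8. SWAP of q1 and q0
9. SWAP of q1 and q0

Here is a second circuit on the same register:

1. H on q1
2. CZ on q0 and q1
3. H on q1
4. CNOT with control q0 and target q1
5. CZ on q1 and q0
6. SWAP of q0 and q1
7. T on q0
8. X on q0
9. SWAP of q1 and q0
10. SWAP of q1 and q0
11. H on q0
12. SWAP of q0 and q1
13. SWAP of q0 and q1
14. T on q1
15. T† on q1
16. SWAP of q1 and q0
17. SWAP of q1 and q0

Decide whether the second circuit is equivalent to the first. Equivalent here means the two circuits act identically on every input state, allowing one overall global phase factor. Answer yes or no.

Yes — the two circuits implement the same unitary up to a global phase.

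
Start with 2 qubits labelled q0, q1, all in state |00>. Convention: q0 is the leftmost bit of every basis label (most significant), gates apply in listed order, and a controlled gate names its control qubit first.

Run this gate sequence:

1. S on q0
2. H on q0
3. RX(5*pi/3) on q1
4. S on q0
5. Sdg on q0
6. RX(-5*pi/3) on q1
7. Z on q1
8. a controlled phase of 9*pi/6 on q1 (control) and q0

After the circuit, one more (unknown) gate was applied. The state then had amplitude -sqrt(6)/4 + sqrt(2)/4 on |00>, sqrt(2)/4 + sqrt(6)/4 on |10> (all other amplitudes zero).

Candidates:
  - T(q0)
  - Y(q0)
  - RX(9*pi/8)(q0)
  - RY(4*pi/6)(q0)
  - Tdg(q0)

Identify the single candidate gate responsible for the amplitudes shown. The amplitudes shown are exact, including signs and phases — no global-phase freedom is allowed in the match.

It was RY(4*pi/6)(q0) that produced the state shown. Key observation: gates 3-6 undo each other exactly, leaving only the rest of the circuit to track.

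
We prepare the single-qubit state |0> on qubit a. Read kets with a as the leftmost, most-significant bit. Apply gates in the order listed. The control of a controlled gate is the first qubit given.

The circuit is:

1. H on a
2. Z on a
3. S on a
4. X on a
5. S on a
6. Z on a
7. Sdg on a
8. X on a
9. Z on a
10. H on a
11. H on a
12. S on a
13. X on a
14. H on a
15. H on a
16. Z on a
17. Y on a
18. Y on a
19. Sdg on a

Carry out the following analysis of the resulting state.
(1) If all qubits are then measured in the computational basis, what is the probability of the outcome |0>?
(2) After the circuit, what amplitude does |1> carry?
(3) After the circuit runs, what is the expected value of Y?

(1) A full measurement returns |0> with probability 1/2.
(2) |1> carries amplitude -sqrt(2)*I/2 in the final state.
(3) The observable Y averages to 1.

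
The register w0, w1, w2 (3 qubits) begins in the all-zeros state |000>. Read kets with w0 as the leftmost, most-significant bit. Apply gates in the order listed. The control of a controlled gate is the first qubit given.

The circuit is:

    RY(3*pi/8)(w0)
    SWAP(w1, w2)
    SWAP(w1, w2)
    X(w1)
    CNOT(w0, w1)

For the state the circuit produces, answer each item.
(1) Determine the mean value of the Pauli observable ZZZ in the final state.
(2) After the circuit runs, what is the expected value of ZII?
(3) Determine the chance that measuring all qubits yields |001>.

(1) The observable ZZZ averages to -1. Key observation: the block from step 2 through step 3 cancels to the identity and can be dropped.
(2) The expectation value of ZII is sqrt(2 - sqrt(2))/2.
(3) A full measurement returns |001> with probability 0.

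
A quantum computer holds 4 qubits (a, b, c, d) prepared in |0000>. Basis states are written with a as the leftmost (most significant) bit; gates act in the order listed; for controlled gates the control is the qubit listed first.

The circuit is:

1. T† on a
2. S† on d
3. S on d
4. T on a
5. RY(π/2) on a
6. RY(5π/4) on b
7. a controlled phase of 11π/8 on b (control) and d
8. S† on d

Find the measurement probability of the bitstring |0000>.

A full measurement returns |0000> with probability 1/4 - sqrt(2)/8. Key observation: steps 1-4 multiply out to the identity, so the circuit reduces to the remaining gates.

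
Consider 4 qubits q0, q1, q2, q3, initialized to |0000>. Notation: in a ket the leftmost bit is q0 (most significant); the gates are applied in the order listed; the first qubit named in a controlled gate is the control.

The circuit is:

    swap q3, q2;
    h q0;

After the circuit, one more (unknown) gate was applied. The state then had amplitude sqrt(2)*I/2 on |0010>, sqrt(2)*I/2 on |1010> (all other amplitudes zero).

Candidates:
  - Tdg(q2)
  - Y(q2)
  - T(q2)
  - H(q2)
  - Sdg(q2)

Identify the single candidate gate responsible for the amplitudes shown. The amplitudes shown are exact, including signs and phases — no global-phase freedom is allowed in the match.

The unique candidate consistent with the amplitudes is Y(q2).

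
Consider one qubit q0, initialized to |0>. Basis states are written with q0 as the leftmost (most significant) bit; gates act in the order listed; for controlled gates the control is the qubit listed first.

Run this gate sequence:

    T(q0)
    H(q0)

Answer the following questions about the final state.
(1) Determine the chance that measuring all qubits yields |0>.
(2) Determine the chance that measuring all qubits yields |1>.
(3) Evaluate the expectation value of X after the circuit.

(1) A full measurement returns |0> with probability 1/2.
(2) Outcome |1> occurs with probability 1/2.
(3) The observable X averages to 1.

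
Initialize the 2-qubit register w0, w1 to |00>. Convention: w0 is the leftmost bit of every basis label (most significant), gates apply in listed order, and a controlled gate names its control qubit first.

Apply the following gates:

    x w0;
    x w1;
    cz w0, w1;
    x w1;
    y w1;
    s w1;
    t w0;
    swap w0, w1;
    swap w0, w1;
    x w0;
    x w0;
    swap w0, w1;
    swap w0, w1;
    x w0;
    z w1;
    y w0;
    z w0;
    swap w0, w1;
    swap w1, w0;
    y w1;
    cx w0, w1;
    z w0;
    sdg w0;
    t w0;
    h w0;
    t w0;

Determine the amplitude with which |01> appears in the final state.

The final state's coefficient on |01> equals -sqrt(2)/2. Key observation: the block from step 8 through step 13 cancels to the identity and can be dropped.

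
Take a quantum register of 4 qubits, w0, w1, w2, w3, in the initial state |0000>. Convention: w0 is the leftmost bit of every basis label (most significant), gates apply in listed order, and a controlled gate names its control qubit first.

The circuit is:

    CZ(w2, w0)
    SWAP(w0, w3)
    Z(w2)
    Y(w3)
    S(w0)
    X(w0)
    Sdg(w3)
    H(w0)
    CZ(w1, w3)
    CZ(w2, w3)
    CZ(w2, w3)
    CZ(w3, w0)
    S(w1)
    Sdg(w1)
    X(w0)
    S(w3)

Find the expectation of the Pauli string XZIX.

The expectation value of XZIX is 0.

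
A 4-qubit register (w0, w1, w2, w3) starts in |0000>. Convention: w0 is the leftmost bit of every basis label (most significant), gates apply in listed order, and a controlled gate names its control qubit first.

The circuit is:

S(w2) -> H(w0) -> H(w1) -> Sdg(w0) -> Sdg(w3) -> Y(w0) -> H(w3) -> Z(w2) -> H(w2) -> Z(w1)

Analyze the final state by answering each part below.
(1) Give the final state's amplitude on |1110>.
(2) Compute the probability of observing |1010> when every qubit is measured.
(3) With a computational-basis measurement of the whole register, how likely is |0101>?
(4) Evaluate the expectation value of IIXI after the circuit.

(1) The amplitude on |1110> is -I/4.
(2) Outcome |1010> occurs with probability 1/16.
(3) Outcome |0101> occurs with probability 1/16.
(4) The expectation value of IIXI is 1.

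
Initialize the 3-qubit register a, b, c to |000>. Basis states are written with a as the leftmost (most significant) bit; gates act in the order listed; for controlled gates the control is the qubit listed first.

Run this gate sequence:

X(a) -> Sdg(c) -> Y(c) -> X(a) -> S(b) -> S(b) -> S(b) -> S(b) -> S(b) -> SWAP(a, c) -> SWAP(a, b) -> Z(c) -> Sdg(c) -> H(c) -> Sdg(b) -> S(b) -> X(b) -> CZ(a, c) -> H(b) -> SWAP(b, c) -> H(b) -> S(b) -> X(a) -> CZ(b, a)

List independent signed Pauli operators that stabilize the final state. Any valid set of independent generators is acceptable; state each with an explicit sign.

One valid set of independent stabilizer generators is +IIX, -ZII, +IZI (any independent generating set of the same group is equally correct). Key observation: steps 5-8 multiply out to the identity, so the circuit reduces to the remaining gates.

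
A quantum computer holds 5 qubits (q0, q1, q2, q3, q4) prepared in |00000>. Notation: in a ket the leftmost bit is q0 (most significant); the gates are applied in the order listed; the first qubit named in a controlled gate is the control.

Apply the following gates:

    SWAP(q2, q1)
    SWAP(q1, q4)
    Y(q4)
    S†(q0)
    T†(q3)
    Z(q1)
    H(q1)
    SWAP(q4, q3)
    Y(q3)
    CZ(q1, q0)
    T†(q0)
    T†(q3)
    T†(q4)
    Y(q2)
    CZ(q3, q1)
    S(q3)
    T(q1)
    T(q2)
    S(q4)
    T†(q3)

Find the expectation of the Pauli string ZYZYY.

In the final state, ZYZYY has expectation 0.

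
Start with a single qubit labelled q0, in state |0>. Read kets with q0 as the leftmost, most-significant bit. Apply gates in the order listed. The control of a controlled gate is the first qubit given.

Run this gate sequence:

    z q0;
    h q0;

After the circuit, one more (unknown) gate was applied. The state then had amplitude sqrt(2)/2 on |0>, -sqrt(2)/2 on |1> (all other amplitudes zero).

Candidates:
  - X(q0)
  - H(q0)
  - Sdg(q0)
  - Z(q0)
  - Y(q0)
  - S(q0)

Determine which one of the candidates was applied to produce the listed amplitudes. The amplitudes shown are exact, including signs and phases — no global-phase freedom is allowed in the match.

The unique candidate consistent with the amplitudes is Z(q0).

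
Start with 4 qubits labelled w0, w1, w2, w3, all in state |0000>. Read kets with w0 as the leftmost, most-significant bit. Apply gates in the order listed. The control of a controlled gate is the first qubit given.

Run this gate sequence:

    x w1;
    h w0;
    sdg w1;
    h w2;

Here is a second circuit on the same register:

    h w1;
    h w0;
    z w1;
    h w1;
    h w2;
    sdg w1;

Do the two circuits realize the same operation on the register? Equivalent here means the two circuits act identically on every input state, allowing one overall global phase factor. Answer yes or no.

Yes: on every input state the two circuits agree up to one overall phase factor.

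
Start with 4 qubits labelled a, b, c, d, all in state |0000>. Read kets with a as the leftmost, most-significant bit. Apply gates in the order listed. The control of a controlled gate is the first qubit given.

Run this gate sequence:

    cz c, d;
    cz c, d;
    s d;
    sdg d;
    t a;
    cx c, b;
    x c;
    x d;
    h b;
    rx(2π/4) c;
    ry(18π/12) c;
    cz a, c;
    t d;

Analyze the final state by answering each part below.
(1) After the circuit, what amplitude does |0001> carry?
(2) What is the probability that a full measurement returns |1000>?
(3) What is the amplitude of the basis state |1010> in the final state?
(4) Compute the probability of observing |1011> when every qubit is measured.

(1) The amplitude on |0001> is -1/2. Key observation: the block from step 1 through step 2 cancels to the identity and can be dropped.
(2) The probability of measuring |1000> is 0.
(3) |1010> carries amplitude 0 in the final state.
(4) The probability of measuring |1011> is 0.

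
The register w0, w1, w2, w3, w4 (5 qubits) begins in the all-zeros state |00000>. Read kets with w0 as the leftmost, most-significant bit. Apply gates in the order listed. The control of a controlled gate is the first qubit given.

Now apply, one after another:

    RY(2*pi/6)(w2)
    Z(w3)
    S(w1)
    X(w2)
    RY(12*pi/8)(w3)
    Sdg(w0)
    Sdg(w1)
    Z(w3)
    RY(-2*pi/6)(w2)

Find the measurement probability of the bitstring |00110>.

The probability of measuring |00110> is 1/8.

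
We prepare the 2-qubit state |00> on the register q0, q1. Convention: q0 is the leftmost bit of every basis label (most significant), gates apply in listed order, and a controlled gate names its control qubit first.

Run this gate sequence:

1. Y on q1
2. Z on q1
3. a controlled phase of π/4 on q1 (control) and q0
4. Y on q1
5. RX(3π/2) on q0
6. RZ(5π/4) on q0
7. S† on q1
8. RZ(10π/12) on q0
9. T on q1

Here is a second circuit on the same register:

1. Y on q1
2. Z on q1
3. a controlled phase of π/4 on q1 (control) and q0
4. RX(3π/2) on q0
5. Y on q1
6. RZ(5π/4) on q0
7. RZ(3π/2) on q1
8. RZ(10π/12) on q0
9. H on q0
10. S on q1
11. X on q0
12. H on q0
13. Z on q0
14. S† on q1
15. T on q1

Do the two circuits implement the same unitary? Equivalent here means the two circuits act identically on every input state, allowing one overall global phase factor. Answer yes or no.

Yes, they are equivalent — the unitaries differ by at most a global phase.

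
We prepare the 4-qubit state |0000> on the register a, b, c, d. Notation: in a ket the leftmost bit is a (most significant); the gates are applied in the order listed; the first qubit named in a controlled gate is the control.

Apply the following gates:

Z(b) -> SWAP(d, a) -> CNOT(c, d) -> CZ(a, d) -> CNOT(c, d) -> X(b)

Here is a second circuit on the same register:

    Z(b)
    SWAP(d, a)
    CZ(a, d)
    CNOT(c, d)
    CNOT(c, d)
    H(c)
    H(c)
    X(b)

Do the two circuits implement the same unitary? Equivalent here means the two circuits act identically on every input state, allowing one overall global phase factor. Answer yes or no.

No — the two circuits implement different unitaries, even allowing a global phase.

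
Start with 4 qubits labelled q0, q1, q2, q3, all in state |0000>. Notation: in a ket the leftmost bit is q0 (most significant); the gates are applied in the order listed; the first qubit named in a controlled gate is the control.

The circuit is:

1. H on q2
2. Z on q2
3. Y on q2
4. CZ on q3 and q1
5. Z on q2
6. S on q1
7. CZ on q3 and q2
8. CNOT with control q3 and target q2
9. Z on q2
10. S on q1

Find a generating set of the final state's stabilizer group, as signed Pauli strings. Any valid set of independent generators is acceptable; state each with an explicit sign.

The final state is stabilized by the group generated by +IIXI, +ZIII, +IZII, +IIIZ; other independent generating sets are equally valid.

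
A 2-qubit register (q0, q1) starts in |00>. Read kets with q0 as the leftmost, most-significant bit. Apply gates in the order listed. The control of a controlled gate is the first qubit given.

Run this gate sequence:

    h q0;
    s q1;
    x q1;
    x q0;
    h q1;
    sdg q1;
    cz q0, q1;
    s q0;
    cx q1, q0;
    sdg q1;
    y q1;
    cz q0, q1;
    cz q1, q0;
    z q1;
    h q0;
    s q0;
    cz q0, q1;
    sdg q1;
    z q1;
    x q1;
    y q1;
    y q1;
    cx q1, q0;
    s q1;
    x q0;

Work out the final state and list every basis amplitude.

The final amplitudes are sqrt(2)*(-1 - I)/4 on |00>, sqrt(2)*(1 - I)/4 on |01>, sqrt(2)*(1 + I)/4 on |10>, sqrt(2)*(1 - I)/4 on |11>.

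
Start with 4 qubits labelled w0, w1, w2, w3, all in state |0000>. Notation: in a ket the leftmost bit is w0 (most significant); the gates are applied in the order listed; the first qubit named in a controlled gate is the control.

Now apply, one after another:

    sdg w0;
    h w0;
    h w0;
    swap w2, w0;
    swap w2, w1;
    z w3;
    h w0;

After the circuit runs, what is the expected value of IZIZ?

The expectation value of IZIZ is 1.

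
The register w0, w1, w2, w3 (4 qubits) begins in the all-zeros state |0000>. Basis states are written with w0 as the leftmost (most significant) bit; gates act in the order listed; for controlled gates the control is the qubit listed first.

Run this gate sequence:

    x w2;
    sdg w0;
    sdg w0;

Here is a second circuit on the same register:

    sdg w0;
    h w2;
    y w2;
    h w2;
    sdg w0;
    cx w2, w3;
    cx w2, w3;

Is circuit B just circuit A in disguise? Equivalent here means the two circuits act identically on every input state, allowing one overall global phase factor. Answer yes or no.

No: there is an input state on which the two circuits produce genuinely different outputs (not merely differing by a phase).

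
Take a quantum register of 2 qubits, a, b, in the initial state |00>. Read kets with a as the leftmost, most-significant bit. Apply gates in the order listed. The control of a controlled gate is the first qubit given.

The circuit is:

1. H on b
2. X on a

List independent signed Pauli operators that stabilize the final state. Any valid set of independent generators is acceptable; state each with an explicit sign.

One valid set of independent stabilizer generators is +IX, -ZI (any independent generating set of the same group is equally correct).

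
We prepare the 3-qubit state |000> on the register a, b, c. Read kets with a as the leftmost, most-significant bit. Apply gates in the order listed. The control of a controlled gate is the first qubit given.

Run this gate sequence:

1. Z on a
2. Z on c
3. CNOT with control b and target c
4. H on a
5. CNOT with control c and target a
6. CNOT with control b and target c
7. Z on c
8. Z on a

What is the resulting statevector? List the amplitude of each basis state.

The resulting statevector has amplitude sqrt(2)/2 on |000>, -sqrt(2)/2 on |100>, and 0 on every other basis state.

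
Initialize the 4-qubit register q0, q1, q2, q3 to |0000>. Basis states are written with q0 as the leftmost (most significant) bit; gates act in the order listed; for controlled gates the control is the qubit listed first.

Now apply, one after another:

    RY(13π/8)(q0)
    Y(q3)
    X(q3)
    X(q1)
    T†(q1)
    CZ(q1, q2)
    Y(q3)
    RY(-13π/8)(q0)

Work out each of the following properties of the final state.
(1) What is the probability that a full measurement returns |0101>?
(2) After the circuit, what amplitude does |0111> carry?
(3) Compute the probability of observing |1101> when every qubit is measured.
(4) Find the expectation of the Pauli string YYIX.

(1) A full measurement returns |0101> with probability 1.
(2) The final state's coefficient on |0111> equals 0.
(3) A full measurement returns |1101> with probability 0.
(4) The expectation value of YYIX is 0.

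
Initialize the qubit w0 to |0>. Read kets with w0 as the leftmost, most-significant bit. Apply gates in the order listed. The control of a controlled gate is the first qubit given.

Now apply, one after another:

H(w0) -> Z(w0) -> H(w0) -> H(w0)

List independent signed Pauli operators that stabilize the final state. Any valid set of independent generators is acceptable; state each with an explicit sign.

One valid set of independent stabilizer generators is -X (any independent generating set of the same group is equally correct).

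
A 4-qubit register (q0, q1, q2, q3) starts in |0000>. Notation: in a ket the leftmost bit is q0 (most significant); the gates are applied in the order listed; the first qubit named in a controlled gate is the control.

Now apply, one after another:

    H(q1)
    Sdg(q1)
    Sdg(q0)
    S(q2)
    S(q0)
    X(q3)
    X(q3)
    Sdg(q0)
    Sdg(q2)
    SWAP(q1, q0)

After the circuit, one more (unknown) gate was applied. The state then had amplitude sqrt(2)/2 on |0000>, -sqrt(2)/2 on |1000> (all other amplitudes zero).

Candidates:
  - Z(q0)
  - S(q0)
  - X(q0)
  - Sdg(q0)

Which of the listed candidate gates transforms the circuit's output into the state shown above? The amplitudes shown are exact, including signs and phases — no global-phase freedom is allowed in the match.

It was Sdg(q0) that produced the state shown. Key observation: steps 4-9 multiply out to the identity, so the circuit reduces to the remaining gates.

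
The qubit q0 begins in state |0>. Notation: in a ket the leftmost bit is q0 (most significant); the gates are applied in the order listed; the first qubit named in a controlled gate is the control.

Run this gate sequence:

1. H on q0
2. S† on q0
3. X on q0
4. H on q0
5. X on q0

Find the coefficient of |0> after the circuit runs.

The amplitude on |0> is -1/2 - I/2.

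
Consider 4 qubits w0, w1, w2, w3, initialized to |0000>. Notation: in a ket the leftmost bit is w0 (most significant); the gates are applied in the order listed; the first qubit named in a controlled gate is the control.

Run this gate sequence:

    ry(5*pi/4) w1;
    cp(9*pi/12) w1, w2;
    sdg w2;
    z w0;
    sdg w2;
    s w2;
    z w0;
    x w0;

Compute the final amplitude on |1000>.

The amplitude on |1000> is -sqrt(2 - sqrt(2))/2. Key observation: gates 4-7 undo each other exactly, leaving only the rest of the circuit to track.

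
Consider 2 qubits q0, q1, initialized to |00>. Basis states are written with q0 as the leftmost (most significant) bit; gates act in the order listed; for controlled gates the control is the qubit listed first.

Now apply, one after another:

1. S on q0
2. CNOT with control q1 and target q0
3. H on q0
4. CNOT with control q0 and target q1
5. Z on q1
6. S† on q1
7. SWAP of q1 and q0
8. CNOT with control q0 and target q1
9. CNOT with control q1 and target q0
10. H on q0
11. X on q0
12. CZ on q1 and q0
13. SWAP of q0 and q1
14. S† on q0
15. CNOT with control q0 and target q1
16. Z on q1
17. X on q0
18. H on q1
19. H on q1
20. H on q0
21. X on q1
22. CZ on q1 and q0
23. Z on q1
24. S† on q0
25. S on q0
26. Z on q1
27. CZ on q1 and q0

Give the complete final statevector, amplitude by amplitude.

The resulting statevector has amplitude sqrt(2)*(-1 - I)/4 on |00>, sqrt(2)*(1 - I)/4 on |01>, sqrt(2)*(1 + I)/4 on |10>, sqrt(2)*(-1 + I)/4 on |11>. Key observation: the block from step 22 through step 27 cancels to the identity and can be dropped.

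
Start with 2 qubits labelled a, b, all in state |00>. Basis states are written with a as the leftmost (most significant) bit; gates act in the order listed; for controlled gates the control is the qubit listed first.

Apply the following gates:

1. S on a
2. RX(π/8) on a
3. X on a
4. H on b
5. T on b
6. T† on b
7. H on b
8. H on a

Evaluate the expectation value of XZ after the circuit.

The expectation value of XZ is -sqrt(sqrt(2) + 2)/2. Key observation: gates 4-7 undo each other exactly, leaving only the rest of the circuit to track.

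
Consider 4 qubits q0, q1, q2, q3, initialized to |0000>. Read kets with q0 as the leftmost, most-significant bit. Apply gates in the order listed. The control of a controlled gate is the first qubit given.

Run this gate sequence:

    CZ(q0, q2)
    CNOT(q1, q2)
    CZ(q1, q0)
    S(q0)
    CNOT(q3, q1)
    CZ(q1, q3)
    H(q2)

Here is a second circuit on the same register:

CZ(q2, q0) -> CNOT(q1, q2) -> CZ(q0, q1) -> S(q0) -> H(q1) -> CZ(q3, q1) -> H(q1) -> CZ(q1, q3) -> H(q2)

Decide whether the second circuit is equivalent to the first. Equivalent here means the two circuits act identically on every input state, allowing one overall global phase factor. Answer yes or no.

Yes — the two circuits implement the same unitary up to a global phase.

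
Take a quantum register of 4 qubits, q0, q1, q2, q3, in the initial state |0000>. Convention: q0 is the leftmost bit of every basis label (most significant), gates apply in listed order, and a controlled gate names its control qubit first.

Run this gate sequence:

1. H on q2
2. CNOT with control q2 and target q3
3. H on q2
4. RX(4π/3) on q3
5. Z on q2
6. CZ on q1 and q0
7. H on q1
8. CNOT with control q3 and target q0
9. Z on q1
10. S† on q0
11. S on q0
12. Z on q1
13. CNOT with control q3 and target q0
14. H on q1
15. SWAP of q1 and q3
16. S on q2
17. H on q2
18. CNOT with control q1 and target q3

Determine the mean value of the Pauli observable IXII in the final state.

In the final state, IXII has expectation 0. Key observation: the block from step 7 through step 14 cancels to the identity and can be dropped.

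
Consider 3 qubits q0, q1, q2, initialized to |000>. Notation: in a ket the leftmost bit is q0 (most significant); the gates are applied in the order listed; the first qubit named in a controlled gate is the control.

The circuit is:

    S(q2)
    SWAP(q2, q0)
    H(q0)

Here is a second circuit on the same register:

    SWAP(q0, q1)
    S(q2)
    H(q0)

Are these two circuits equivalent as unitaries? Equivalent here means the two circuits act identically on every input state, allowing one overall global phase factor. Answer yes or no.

No — the two circuits implement different unitaries, even allowing a global phase.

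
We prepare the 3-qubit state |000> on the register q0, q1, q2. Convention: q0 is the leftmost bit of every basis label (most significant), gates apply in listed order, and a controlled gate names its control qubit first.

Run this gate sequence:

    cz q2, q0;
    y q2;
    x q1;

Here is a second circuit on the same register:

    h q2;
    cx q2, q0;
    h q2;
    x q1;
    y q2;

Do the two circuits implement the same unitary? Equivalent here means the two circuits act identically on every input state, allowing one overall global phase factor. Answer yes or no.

No — the two circuits implement different unitaries, even allowing a global phase.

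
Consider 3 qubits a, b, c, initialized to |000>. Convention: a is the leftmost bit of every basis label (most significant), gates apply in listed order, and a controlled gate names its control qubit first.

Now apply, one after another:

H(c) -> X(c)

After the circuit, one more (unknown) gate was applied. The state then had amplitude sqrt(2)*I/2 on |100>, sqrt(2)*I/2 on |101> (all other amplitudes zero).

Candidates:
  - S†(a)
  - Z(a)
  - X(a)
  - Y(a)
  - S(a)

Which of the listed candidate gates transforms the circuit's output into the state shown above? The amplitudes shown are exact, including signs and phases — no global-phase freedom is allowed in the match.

The applied gate was Y(a).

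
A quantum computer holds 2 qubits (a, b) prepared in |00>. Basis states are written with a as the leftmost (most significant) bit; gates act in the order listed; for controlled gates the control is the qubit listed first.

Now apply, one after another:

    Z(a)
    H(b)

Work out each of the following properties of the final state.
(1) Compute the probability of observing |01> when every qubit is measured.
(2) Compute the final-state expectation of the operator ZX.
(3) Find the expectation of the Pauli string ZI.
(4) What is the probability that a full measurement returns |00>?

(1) Outcome |01> occurs with probability 1/2.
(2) In the final state, ZX has expectation 1.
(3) The expectation value of ZI is 1.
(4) Outcome |00> occurs with probability 1/2.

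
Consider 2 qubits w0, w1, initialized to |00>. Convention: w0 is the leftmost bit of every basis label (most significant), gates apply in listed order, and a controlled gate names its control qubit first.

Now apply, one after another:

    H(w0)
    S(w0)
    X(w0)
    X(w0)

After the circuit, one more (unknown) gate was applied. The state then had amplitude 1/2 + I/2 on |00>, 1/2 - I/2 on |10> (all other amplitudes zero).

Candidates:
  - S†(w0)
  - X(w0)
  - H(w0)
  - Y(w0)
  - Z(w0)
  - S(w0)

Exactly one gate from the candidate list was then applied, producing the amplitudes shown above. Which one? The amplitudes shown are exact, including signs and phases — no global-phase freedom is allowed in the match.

The unique candidate consistent with the amplitudes is H(w0). Key observation: the block from step 3 through step 4 cancels to the identity and can be dropped.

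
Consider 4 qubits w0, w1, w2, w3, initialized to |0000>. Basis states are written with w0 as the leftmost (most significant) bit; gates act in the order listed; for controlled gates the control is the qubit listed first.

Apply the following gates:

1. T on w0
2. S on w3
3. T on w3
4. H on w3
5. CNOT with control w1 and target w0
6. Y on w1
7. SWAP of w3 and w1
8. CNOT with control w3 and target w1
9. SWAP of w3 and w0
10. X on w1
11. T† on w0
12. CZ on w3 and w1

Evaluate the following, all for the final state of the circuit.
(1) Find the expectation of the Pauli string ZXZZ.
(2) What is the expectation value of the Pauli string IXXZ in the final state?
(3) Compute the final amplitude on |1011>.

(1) The expectation value of ZXZZ is -1.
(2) In the final state, IXXZ has expectation 0.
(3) The final state's coefficient on |1011> equals 0.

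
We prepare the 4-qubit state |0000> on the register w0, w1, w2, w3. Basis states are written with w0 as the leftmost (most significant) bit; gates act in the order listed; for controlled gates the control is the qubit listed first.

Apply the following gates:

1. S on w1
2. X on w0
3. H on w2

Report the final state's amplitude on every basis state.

After the circuit, the state carries amplitude sqrt(2)/2 on |1000>, sqrt(2)/2 on |1010>, and 0 on every other basis state.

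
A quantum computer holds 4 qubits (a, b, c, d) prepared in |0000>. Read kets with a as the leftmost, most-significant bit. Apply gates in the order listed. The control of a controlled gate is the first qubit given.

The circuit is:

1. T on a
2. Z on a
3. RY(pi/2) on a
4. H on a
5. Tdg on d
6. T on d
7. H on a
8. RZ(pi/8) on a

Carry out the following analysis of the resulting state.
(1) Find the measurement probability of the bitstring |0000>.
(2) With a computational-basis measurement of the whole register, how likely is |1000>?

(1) A full measurement returns |0000> with probability 1/2.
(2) Outcome |1000> occurs with probability 1/2.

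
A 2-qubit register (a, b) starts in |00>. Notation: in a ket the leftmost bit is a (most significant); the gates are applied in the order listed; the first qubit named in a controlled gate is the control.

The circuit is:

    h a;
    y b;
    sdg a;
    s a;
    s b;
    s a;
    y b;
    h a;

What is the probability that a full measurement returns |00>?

The probability of measuring |00> is 1/2.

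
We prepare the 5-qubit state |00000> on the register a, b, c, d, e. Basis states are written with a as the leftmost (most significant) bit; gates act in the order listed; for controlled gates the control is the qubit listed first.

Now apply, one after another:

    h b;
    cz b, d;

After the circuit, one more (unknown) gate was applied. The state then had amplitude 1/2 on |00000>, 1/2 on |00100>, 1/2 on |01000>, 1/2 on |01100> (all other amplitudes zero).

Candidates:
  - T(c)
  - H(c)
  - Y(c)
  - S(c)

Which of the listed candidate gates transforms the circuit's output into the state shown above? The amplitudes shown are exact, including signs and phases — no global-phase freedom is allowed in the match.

The unique candidate consistent with the amplitudes is H(c).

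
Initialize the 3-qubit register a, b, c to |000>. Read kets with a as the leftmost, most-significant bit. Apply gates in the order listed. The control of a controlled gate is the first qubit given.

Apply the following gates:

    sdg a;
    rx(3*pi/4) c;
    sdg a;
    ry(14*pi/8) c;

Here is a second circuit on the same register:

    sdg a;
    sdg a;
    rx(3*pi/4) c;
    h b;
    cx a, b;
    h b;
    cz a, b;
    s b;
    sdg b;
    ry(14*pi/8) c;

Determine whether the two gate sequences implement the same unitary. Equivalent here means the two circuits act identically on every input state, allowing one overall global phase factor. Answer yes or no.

Yes — the two circuits implement the same unitary up to a global phase.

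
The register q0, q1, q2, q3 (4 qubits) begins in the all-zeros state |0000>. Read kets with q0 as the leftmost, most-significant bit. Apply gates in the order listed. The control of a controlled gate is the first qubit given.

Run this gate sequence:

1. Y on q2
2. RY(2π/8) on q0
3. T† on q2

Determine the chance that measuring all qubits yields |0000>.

The probability of measuring |0000> is 0.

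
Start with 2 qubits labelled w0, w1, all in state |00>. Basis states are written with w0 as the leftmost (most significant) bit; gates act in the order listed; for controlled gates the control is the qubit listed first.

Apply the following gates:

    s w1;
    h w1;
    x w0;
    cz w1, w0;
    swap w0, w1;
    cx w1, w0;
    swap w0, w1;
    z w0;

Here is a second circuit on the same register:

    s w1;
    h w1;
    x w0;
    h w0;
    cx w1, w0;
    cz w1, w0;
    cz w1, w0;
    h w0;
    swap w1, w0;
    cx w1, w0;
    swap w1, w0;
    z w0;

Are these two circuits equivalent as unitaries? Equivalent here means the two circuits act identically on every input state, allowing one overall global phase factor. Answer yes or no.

Yes: on every input state the two circuits agree up to one overall phase factor.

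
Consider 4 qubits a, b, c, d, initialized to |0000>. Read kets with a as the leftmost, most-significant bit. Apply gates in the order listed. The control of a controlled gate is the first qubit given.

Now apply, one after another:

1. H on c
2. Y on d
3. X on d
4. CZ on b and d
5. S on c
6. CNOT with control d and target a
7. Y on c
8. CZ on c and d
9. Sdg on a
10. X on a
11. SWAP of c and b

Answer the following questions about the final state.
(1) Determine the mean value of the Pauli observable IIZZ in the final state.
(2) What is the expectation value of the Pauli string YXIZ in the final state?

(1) The expectation value of IIZZ is 1.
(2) In the final state, YXIZ has expectation 0.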